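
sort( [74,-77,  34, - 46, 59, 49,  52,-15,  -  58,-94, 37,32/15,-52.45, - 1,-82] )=[ - 94,-82,-77,-58, - 52.45, - 46, - 15, - 1, 32/15,34,  37, 49, 52, 59,  74 ] 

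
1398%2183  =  1398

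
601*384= 230784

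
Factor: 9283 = 9283^1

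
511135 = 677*755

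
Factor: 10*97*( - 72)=-69840 =-  2^4*3^2*5^1*97^1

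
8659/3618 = 2 + 1423/3618 =2.39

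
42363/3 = 14121 = 14121.00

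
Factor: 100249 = 17^1*5897^1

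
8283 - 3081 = 5202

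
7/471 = 7/471 = 0.01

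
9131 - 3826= 5305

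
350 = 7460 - 7110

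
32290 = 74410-42120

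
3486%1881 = 1605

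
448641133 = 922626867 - 473985734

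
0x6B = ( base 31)3E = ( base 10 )107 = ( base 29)3k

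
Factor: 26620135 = 5^1*157^1*33911^1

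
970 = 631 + 339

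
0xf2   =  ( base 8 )362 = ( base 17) E4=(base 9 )288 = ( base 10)242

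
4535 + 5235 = 9770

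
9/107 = 9/107 =0.08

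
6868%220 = 48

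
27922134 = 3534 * 7901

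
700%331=38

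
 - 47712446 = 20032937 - 67745383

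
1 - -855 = 856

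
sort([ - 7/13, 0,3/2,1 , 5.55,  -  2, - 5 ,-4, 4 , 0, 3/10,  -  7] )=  [-7, - 5, - 4, - 2 , - 7/13, 0,0, 3/10 , 1, 3/2,  4, 5.55]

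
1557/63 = 173/7  =  24.71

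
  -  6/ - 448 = 3/224 = 0.01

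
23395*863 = 20189885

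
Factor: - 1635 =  - 3^1*5^1*109^1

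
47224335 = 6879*6865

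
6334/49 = 129 + 13/49= 129.27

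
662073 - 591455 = 70618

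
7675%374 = 195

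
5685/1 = 5685  =  5685.00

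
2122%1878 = 244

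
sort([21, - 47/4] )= [ -47/4,  21] 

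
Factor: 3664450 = 2^1*5^2*83^1*883^1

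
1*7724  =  7724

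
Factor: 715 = 5^1 * 11^1 * 13^1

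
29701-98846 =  - 69145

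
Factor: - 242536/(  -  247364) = 2^1*7^1 * 13^( - 1)*61^1*67^(-1) = 854/871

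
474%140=54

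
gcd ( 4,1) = 1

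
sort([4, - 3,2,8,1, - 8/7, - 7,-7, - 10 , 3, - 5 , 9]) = [ - 10, - 7, - 7, -5, - 3, - 8/7,1,2,3,4, 8,  9 ]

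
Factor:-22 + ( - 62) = - 84 = - 2^2 * 3^1*7^1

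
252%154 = 98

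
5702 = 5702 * 1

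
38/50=19/25 =0.76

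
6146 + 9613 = 15759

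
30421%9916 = 673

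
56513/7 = 8073+2/7 = 8073.29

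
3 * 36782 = 110346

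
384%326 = 58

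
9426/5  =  9426/5 = 1885.20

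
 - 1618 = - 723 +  - 895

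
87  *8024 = 698088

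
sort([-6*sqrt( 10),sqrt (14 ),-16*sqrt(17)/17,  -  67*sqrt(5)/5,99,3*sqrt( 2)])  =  [-67*sqrt(5 ) /5,  -  6*sqrt ( 10),-16*sqrt(17 ) /17, sqrt(14), 3*sqrt(  2 ),99] 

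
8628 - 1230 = 7398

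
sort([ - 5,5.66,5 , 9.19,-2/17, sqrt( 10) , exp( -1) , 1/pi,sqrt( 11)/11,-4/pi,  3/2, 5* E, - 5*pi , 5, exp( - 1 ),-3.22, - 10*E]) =[- 10* E, - 5*pi,-5,-3.22, - 4/pi,-2/17, sqrt(11)/11, 1/pi,  exp(-1),exp (-1 ), 3/2, sqrt ( 10), 5, 5,  5.66, 9.19,5*E ] 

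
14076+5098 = 19174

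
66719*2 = 133438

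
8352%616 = 344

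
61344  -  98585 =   -  37241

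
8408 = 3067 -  - 5341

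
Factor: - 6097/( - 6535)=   5^( - 1)*7^1*13^1*67^1*1307^( - 1 )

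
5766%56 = 54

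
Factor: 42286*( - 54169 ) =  - 2290590334 = - 2^1 * 19^1 * 2851^1*21143^1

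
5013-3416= 1597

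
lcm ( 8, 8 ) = 8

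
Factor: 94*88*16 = 132352= 2^8*11^1*47^1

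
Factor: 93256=2^3*11657^1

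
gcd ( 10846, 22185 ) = 493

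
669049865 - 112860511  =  556189354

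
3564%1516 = 532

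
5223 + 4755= 9978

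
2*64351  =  128702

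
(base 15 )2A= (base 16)28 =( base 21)1j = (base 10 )40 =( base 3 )1111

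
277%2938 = 277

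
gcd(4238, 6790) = 2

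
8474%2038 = 322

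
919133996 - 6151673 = 912982323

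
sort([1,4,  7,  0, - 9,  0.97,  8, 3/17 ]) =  [- 9,0, 3/17, 0.97, 1,  4, 7,8]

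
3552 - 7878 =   -  4326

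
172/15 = 172/15= 11.47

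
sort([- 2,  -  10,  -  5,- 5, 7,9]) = [ - 10, - 5,- 5,-2, 7, 9]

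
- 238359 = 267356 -505715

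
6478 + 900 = 7378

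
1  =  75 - 74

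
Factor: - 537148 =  - 2^2*134287^1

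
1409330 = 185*7618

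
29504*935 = 27586240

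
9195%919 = 5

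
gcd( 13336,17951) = 1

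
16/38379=16/38379  =  0.00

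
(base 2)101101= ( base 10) 45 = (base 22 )21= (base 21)23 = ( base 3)1200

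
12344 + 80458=92802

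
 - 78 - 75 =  - 153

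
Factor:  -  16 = -2^4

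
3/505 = 3/505  =  0.01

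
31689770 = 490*64673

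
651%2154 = 651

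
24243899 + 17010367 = 41254266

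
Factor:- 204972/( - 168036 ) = 899/737 = 11^( - 1 )*29^1*31^1*67^( - 1 ) 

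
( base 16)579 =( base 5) 21101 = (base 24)2A9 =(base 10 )1401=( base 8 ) 2571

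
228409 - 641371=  - 412962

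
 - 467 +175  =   - 292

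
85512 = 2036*42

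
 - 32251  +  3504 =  - 28747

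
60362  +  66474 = 126836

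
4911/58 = 84 + 39/58 = 84.67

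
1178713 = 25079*47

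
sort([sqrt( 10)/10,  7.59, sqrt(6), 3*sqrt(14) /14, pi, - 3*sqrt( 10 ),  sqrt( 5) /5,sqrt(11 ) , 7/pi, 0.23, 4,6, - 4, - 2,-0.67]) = [-3 *sqrt (10), - 4, - 2,- 0.67, 0.23, sqrt( 10 )/10, sqrt ( 5) /5,3*sqrt( 14)/14, 7/pi  ,  sqrt( 6 ), pi,sqrt ( 11), 4, 6, 7.59] 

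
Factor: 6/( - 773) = - 2^1*3^1*773^( - 1)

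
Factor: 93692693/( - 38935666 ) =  - 2^(-1)*7^ (-1 ) * 11^( -1 )*252829^ (-1 )*93692693^1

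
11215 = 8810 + 2405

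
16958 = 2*8479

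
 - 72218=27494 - 99712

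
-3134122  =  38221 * ( - 82)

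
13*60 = 780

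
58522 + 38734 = 97256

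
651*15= 9765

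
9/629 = 9/629 = 0.01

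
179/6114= 179/6114 = 0.03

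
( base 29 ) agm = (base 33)85j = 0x22C0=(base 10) 8896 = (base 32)8M0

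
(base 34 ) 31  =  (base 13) 7C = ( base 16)67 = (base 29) 3g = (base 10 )103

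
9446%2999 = 449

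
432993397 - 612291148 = -179297751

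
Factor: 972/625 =2^2*3^5 *5^(- 4 ) 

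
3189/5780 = 3189/5780 = 0.55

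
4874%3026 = 1848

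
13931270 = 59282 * 235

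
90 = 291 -201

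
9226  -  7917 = 1309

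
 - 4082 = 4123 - 8205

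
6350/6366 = 3175/3183 = 1.00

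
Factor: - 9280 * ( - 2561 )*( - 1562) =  - 37122616960 = - 2^7*5^1*11^1 * 13^1 * 29^1*71^1*197^1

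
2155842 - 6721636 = -4565794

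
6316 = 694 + 5622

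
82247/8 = 10280 + 7/8 = 10280.88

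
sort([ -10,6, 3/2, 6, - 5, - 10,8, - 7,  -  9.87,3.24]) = [-10, - 10 ,-9.87, - 7, - 5,  3/2,3.24, 6,6, 8]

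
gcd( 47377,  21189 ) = 1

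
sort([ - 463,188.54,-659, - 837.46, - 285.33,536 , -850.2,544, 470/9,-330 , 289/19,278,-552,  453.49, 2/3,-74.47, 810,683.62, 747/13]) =[ - 850.2, - 837.46,-659, - 552,  -  463, - 330, -285.33,  -  74.47,2/3,  289/19,470/9, 747/13,188.54,278,  453.49,536,  544,683.62,810]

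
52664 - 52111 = 553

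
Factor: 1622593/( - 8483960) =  - 2^(-3)*5^( - 1)*7^1*212099^( - 1)*231799^1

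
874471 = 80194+794277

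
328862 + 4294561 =4623423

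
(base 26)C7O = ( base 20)10fi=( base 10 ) 8318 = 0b10000001111110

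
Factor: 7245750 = 2^1*3^1*5^3*9661^1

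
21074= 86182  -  65108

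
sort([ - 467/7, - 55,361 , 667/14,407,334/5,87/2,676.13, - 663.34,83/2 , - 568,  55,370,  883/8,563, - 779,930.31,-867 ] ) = [-867, - 779, - 663.34, - 568, - 467/7,- 55, 83/2, 87/2,667/14,55,334/5,883/8 , 361, 370,407, 563,676.13,930.31 ] 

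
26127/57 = 458 + 7/19 =458.37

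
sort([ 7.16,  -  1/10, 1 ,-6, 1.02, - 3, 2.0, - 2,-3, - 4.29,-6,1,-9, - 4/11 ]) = [  -  9,  -  6, - 6, - 4.29, - 3,  -  3 ,-2, - 4/11,  -  1/10, 1,1,1.02,  2.0, 7.16] 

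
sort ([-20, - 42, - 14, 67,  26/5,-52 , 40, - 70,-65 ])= [ - 70 , -65, - 52,-42,-20, - 14,26/5 , 40,  67]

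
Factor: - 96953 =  - 96953^1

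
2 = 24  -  22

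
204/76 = 2 + 13/19 = 2.68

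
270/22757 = 270/22757 = 0.01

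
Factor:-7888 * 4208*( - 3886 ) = 128986847744 = 2^9 * 17^1*29^2 * 67^1*263^1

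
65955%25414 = 15127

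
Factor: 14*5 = 70 = 2^1*5^1*7^1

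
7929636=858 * 9242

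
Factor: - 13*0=0^1=0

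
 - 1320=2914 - 4234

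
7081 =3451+3630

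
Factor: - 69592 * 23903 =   -  2^3*11^1*41^1*53^1*8699^1=- 1663457576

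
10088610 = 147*68630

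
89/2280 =89/2280 = 0.04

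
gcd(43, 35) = 1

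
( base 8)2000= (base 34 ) U4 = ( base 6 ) 4424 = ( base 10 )1024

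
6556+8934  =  15490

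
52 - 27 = 25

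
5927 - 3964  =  1963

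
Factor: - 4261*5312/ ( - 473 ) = 2^6*11^ (  -  1)*43^( - 1 )*  83^1*4261^1 = 22634432/473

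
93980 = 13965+80015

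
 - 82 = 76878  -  76960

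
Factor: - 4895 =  - 5^1*11^1*89^1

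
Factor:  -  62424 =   -  2^3 * 3^3*  17^2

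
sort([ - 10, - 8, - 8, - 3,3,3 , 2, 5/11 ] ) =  [ - 10,-8, - 8,  -  3,5/11,  2,3,3 ] 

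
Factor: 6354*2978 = 18922212= 2^2*3^2*353^1  *1489^1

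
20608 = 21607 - 999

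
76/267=76/267 = 0.28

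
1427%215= 137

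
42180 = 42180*1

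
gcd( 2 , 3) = 1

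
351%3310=351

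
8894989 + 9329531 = 18224520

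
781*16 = 12496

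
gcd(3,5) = 1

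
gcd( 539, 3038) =49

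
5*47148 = 235740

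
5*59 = 295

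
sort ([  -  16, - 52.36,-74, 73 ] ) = [ - 74,-52.36,  -  16,73 ] 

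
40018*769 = 30773842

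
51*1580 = 80580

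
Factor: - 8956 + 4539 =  - 7^1 * 631^1= - 4417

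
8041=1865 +6176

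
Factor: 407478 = 2^1*3^1*113^1*601^1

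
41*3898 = 159818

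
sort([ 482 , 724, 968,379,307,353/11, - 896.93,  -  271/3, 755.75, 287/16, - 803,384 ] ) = [  -  896.93 , - 803, - 271/3 , 287/16,353/11,307,379,384, 482,  724,755.75,968]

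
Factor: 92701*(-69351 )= - 6428907051 = - 3^1 * 7^1*17^1 * 19^1*41^1*23117^1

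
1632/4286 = 816/2143 = 0.38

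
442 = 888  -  446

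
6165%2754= 657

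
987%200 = 187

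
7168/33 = 217 + 7/33=217.21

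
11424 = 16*714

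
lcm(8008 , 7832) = 712712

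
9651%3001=648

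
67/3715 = 67/3715 = 0.02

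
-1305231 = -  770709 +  - 534522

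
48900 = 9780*5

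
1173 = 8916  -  7743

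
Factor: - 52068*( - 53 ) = 2759604 = 2^2*3^1*53^1*4339^1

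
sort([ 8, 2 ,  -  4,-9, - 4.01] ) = [  -  9, - 4.01, - 4,2,8]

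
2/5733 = 2/5733   =  0.00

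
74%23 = 5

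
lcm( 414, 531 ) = 24426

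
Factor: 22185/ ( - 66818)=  - 2^ ( - 1)*3^2*5^1 * 17^1*29^1*33409^( - 1)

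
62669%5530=1839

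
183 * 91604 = 16763532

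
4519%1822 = 875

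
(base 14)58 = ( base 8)116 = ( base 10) 78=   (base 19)42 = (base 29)2K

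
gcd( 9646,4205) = 1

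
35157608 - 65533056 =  - 30375448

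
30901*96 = 2966496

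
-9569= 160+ - 9729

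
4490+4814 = 9304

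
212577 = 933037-720460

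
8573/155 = 8573/155  =  55.31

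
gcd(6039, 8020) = 1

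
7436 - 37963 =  - 30527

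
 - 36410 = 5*( - 7282)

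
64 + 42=106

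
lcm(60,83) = 4980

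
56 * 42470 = 2378320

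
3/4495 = 3/4495 = 0.00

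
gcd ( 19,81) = 1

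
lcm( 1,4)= 4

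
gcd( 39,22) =1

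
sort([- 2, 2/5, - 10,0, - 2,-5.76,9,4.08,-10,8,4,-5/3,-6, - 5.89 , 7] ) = [  -  10,  -  10 , - 6,  -  5.89,-5.76, - 2, - 2 , - 5/3, 0, 2/5, 4,4.08, 7, 8, 9] 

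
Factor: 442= 2^1*13^1*17^1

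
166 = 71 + 95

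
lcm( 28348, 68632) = 1304008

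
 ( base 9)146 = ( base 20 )63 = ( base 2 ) 1111011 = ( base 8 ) 173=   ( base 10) 123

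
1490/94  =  15 + 40/47=15.85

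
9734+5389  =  15123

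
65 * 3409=221585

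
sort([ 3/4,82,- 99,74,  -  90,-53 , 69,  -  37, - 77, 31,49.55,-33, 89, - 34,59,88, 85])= [  -  99, - 90, - 77, - 53, - 37 , - 34, - 33 , 3/4, 31,49.55,  59,69,74,82,85, 88,89]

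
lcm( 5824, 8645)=553280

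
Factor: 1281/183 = 7^1 = 7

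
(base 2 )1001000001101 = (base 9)6304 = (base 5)121441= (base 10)4621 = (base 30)541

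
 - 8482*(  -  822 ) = 6972204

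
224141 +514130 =738271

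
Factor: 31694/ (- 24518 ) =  - 53/41 =- 41^( - 1)*53^1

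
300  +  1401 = 1701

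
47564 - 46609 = 955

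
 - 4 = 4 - 8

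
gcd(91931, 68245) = 1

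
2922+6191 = 9113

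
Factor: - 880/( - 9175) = 2^4*5^(  -  1 )*11^1*367^(  -  1 ) = 176/1835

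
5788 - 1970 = 3818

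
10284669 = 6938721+3345948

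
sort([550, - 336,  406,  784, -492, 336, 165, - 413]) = [ - 492, - 413, - 336,165, 336, 406,550,784] 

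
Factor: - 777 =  -3^1*7^1*37^1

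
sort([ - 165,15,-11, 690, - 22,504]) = [ - 165,-22, - 11, 15,504,690]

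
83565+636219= 719784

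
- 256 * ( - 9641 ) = 2468096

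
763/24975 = 763/24975=0.03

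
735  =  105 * 7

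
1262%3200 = 1262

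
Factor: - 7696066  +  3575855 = - 4120211^1 = - 4120211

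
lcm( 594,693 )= 4158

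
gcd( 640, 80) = 80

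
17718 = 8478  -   - 9240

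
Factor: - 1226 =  - 2^1*613^1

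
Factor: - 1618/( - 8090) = 5^(- 1 ) =1/5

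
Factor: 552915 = 3^2 * 5^1*11^1*1117^1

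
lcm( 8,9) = 72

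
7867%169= 93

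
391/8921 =391/8921 = 0.04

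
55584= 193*288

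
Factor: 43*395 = 16985   =  5^1*43^1*79^1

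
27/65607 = 9/21869 = 0.00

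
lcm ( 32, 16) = 32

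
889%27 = 25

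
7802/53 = 7802/53 = 147.21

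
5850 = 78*75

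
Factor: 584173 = 67^1*8719^1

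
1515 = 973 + 542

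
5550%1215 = 690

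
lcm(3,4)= 12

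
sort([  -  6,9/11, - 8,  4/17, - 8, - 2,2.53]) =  [ - 8, - 8 , - 6, - 2,  4/17, 9/11,2.53 ]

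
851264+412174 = 1263438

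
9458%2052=1250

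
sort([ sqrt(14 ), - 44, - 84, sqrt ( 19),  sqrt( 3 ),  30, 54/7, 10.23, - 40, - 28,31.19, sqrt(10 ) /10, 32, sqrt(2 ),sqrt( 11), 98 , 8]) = [ -84,-44, - 40,  -  28 , sqrt(10 ) /10, sqrt(2), sqrt(3) , sqrt( 11),sqrt ( 14), sqrt( 19), 54/7,8,10.23, 30,31.19, 32, 98]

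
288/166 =144/83 = 1.73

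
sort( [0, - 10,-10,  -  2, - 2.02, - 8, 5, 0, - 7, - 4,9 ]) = [-10,  -  10, - 8,  -  7,  -  4, - 2.02, - 2,0,0, 5, 9]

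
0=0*6550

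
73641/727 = 73641/727 = 101.29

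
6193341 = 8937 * 693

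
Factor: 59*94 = 2^1*47^1 *59^1 = 5546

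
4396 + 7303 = 11699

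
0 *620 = 0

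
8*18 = 144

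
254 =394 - 140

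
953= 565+388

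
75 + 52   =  127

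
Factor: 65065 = 5^1 * 7^1 *11^1*13^2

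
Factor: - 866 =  - 2^1*433^1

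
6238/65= 6238/65  =  95.97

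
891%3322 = 891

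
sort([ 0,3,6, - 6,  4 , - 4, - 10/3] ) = [ - 6,-4, - 10/3, 0,3, 4, 6]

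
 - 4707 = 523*( - 9)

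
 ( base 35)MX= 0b1100100011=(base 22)1eb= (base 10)803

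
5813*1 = 5813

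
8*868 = 6944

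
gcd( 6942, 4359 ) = 3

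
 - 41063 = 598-41661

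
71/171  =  71/171   =  0.42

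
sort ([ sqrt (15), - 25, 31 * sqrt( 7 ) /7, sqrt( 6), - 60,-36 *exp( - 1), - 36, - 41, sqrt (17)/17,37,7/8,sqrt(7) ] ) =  [-60, - 41 , - 36 , - 25, - 36*exp ( - 1 ), sqrt( 17 )/17,7/8, sqrt( 6 ), sqrt(7 ), sqrt( 15),31*sqrt( 7)/7, 37 ] 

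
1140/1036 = 1 + 26/259 = 1.10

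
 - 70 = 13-83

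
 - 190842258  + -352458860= - 543301118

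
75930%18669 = 1254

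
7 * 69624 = 487368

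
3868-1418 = 2450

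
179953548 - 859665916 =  - 679712368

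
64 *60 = 3840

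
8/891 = 8/891 = 0.01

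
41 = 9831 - 9790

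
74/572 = 37/286 = 0.13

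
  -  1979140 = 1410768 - 3389908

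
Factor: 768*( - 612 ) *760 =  - 357212160 = - 2^13 * 3^3*5^1*17^1 * 19^1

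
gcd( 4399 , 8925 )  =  1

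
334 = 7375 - 7041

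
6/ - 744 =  - 1 + 123/124 = - 0.01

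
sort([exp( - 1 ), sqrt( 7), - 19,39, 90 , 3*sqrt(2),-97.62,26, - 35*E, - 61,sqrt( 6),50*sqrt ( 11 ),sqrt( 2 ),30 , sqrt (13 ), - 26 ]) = [ - 97.62, - 35 * E, - 61, - 26, - 19,exp ( - 1 ), sqrt(2 ),sqrt( 6 ) , sqrt( 7 ), sqrt(13 ),3 * sqrt( 2), 26,30,39,90,50*sqrt( 11 ) ]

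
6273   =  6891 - 618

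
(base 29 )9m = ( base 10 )283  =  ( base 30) 9D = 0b100011011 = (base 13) 18A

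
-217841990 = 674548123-892390113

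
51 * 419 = 21369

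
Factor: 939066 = 2^1*3^1*156511^1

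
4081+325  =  4406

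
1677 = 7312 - 5635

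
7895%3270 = 1355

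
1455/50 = 29 + 1/10 = 29.10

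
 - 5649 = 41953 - 47602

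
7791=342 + 7449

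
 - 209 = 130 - 339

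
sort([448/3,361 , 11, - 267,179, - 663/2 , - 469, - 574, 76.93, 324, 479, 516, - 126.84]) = [ - 574, - 469, - 663/2, - 267,-126.84,11, 76.93,448/3, 179, 324, 361, 479,  516 ]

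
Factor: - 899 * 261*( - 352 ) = 2^5*3^2*11^1 * 29^2*31^1 = 82592928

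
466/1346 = 233/673= 0.35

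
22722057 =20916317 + 1805740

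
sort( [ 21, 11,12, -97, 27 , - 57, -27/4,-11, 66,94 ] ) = [ - 97 ,  -  57, - 11,-27/4, 11, 12 , 21, 27,66, 94]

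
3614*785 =2836990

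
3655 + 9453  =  13108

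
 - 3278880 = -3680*891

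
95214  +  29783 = 124997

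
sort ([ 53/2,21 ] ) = [21, 53/2] 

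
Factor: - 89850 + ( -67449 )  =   - 157299=- 3^1*52433^1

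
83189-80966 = 2223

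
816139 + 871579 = 1687718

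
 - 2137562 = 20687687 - 22825249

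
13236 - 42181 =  - 28945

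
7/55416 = 7/55416 = 0.00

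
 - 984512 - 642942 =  - 1627454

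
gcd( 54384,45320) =9064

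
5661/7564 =5661/7564 = 0.75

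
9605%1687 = 1170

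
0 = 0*349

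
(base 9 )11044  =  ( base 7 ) 30241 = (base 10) 7330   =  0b1110010100010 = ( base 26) ALO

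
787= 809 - 22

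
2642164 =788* 3353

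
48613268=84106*578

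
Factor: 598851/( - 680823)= - 13^( - 1)*23^(  -  1 ) * 263^1 = - 263/299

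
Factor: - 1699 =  - 1699^1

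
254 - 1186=  -  932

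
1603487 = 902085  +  701402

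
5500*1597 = 8783500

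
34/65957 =34/65957 = 0.00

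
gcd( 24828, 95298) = 6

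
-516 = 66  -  582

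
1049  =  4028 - 2979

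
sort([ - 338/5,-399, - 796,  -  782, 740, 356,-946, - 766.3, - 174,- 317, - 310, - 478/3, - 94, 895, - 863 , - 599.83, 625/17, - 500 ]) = [ - 946, - 863,  -  796,-782, - 766.3, - 599.83, - 500, - 399,  -  317 ,-310,- 174, - 478/3, - 94, - 338/5,625/17, 356, 740,895 ]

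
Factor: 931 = 7^2*19^1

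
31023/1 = 31023 = 31023.00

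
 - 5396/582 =  -  2698/291 = - 9.27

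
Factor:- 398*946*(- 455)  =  171311140 = 2^2*5^1*7^1*11^1*13^1*43^1*199^1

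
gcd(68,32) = 4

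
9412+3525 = 12937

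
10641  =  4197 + 6444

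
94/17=5 + 9/17= 5.53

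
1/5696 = 1/5696 = 0.00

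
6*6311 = 37866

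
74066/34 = 37033/17 = 2178.41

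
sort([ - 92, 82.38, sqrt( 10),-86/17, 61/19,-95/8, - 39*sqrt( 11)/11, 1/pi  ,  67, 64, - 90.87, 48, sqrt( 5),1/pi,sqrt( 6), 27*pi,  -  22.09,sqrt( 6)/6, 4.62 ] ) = [ - 92, - 90.87,  -  22.09,-95/8,-39*sqrt( 11)/11, -86/17, 1/pi, 1/pi, sqrt( 6)/6, sqrt( 5), sqrt( 6 ) , sqrt( 10) , 61/19, 4.62 , 48, 64, 67,82.38,27*pi ] 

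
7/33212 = 7/33212 = 0.00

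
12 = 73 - 61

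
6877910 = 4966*1385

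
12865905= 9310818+3555087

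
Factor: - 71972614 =-2^1*7^1 * 5140901^1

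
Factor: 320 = 2^6*5^1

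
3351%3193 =158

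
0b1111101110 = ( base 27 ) 1A7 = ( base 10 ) 1006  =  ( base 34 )tk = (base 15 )471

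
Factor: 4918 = 2^1*2459^1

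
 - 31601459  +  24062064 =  - 7539395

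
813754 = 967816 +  - 154062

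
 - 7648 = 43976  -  51624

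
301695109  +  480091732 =781786841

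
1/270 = 1/270 = 0.00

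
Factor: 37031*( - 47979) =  - 3^3*19^1*1777^1*1949^1 = -1776710349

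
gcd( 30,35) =5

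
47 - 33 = 14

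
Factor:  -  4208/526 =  - 2^3 = - 8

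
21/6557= 21/6557 =0.00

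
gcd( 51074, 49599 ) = 1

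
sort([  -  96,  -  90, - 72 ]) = [ - 96, - 90, - 72 ]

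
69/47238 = 23/15746=0.00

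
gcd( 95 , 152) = 19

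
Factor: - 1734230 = - 2^1*5^1*61^1*2843^1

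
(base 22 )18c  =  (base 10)672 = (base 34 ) JQ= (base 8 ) 1240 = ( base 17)259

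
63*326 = 20538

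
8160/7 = 8160/7 = 1165.71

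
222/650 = 111/325= 0.34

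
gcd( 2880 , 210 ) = 30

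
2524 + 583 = 3107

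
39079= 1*39079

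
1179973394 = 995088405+184884989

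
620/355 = 124/71 = 1.75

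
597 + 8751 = 9348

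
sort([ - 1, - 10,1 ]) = [ - 10 , -1 , 1]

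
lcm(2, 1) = 2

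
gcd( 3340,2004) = 668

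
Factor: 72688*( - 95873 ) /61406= - 3484408312/30703 = - 2^3*7^1*11^1 * 59^1*30703^ ( - 1 )*95873^1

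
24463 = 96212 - 71749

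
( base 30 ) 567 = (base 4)1021033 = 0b1001001001111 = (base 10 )4687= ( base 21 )AD4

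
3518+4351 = 7869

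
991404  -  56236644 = - 55245240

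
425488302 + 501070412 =926558714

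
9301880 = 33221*280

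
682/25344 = 31/1152  =  0.03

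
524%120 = 44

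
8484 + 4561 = 13045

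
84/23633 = 84/23633 = 0.00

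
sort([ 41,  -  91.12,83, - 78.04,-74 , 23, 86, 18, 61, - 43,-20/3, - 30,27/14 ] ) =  [-91.12, - 78.04, - 74,-43,  -  30, - 20/3, 27/14, 18,23, 41, 61, 83,86]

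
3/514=3/514 = 0.01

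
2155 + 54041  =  56196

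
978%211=134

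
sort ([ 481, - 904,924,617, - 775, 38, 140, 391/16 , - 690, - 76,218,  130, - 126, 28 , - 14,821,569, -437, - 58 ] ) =[ - 904,- 775, - 690, - 437, - 126,-76, - 58, - 14, 391/16,28, 38,130, 140, 218, 481,569, 617, 821, 924 ]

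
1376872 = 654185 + 722687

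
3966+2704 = 6670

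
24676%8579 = 7518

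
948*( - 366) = -346968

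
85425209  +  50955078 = 136380287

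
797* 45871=36559187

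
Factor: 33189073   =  5279^1*6287^1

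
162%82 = 80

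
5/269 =5/269 = 0.02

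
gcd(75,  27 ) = 3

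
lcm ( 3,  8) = 24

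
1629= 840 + 789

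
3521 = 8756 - 5235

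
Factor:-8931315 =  - 3^1*5^1*43^1*61^1*227^1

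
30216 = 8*3777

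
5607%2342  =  923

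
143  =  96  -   - 47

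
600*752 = 451200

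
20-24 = - 4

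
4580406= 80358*57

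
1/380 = 1/380= 0.00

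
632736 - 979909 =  - 347173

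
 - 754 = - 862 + 108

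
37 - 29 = 8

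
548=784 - 236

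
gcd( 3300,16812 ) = 12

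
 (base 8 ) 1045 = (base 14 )2b3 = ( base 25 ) lo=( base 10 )549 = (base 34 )G5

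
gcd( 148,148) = 148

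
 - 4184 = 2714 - 6898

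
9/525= 3/175 = 0.02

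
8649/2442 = 3 + 441/814 = 3.54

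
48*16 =768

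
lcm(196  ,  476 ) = 3332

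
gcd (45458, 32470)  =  6494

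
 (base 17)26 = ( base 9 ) 44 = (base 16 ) 28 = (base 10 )40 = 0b101000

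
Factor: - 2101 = - 11^1 *191^1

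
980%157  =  38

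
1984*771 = 1529664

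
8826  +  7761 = 16587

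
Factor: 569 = 569^1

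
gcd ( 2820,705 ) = 705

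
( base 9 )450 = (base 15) 199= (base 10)369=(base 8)561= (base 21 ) HC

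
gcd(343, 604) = 1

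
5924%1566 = 1226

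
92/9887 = 92/9887=0.01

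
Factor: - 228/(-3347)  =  2^2*3^1*19^1*3347^(  -  1)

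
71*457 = 32447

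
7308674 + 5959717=13268391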